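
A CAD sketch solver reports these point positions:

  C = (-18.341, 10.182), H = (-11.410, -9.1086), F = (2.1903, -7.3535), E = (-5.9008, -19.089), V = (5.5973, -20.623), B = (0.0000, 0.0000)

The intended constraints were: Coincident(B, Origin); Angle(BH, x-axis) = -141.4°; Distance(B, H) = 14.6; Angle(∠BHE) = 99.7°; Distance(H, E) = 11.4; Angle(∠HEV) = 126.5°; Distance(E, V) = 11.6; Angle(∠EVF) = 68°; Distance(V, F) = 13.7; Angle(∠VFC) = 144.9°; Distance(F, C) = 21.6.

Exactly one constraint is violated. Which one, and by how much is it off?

Distance(F, C) = 21.6 — off by 5.40.

B = (0.00, 0.00) ✓; BH at -141.4° ✓; |BH| = 14.60 ✓; ∠BHE = 99.70° ✓; |HE| = 11.40 ✓; ∠HEV = 126.5° ✓; |EV| = 11.60 ✓; ∠EVF = 68.00° ✓; |VF| = 13.70 ✓; ∠VFC = 144.9° ✓; |FC| = 27.00 ✗.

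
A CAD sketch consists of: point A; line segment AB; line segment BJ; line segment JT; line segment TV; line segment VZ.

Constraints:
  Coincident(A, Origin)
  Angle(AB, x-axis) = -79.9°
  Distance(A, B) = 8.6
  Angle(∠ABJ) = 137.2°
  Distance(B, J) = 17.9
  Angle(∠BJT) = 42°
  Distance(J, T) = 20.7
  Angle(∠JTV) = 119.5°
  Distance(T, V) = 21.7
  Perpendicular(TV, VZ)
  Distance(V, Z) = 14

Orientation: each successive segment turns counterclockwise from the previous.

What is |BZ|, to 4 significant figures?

15.01

∠JTV = 119.5° gives TV at 161.4° from the x-axis; with |TV| = 21.7, V = (-8.696, 7.984). TV is perpendicular to VZ, so VZ runs at -108.6°; with |VZ| = 14.0, Z = (-13.16, -5.285). Then |BZ| = |Z − B| = 15.01.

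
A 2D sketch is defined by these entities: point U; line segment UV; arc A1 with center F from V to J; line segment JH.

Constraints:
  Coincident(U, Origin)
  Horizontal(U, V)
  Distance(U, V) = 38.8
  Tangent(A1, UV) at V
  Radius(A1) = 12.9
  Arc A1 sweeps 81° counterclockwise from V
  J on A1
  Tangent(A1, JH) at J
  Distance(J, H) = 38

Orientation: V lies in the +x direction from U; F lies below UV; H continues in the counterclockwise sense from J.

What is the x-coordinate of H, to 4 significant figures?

20.11

U is at the origin; U and V share the same y with |UV| = 38.8 and V on the +x side, so V = (38.80, 0.000). Since A1 is tangent to UV there, FV ⟂ UV, so F = V + (0, -12.9) = (38.80, -12.90). On A1, V sits at bearing 90° from F; an 81° counterclockwise sweep puts J at bearing 171°, so J = F + 12.9·(cos 171°, sin 171°) = (26.06, -10.88). Since A1 is tangent to JH there, FJ ⟂ JH, so JH runs along (−sin 171°, cos 171°); with |JH| = 38.0, H = (20.11, -48.41). So H.x = 20.11.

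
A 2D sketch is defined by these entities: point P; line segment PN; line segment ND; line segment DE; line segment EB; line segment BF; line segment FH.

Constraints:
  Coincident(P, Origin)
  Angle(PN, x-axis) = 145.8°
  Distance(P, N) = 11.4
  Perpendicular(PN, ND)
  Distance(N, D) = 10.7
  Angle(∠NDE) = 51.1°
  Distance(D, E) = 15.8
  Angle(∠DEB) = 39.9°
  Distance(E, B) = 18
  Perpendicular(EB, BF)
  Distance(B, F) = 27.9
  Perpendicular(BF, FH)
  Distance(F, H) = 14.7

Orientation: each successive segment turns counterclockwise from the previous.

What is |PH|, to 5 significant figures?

28.762

EB ⟂ BF, so BF runs at -125.20°; with |BF| = 27.9, F = (-30.487, -13.570). The perpendicularity gives FH at right angles to BF, so FH runs at -35.200°; with |FH| = 14.7, H = (-18.475, -22.043). Then |PH| = |H − P| = 28.762.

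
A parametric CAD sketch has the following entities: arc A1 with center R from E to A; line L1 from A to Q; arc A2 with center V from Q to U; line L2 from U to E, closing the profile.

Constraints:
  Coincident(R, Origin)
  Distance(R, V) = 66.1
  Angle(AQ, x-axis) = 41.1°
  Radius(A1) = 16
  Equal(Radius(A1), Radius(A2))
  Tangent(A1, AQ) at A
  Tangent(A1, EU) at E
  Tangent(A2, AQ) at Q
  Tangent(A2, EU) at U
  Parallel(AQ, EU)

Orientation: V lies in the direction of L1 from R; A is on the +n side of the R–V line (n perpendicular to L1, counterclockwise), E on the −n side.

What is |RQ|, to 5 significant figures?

68.009

The slot axis is L1's direction at 41.1°, so u = (cos 41.1°, sin 41.1°) = (0.75356, 0.65738) and n = (−sin 41.1°, cos 41.1°) = (-0.65738, 0.75356). R is at the origin and V lies 66.1 along u from R, so V = 66.1·u = (49.811, 43.453). Tangency of A1 to both parallel lines with radius 16.0 puts A and E at R ± 16.0·n: A = (-10.518, 12.057), E = (10.518, -12.057). Equal radii place Q and U the same way about V: Q = V + 16.0·n = (39.293, 55.510), U = V − 16.0·n = (60.329, 31.395). Then |RQ| = |Q − R| = 68.009.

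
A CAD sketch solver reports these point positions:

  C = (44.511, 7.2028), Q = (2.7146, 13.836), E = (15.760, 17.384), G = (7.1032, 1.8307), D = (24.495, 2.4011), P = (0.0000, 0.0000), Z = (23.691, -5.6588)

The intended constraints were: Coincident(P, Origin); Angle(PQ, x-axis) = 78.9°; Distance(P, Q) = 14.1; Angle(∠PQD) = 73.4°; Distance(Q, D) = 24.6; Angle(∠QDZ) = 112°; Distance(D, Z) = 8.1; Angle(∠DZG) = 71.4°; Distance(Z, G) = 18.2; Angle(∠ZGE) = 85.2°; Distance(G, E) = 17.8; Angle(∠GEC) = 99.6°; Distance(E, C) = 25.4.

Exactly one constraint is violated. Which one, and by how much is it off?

Distance(E, C) = 25.4 — off by 5.10.

P = (0.00, 0.00) ✓; PQ at 78.90° ✓; |PQ| = 14.10 ✓; ∠PQD = 73.40° ✓; |QD| = 24.60 ✓; ∠QDZ = 112.0° ✓; |DZ| = 8.100 ✓; ∠DZG = 71.40° ✓; |ZG| = 18.20 ✓; ∠ZGE = 85.20° ✓; |GE| = 17.80 ✓; ∠GEC = 99.60° ✓; |EC| = 30.50 ✗.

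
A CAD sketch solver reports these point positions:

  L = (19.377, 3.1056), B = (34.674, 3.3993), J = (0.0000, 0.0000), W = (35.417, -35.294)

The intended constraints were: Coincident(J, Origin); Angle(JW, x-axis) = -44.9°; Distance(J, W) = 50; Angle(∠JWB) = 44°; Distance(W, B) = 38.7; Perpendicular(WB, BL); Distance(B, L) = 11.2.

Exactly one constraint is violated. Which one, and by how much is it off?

Distance(B, L) = 11.2 — off by 4.10.

J = (0.00, 0.00) ✓; JW at -44.90° ✓; |JW| = 50.00 ✓; ∠JWB = 44.00° ✓; |WB| = 38.70 ✓; ∠(WB, BL) = 90.00° ✓; |BL| = 15.30 ✗.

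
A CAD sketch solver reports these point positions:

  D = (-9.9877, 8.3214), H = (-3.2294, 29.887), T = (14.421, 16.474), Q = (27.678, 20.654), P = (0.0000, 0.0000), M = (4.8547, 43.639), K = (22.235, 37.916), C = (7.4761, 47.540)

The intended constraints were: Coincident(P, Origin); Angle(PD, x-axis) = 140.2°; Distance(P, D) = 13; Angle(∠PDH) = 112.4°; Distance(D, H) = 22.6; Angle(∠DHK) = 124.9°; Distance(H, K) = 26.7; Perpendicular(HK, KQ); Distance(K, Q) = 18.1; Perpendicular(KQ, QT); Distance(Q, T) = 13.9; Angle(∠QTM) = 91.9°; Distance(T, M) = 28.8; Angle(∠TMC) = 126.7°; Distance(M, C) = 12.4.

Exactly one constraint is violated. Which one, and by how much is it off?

Distance(M, C) = 12.4 — off by 7.70.

P = (0.00, 0.00) ✓; PD at 140.2° ✓; |PD| = 13.00 ✓; ∠PDH = 112.4° ✓; |DH| = 22.60 ✓; ∠DHK = 124.9° ✓; |HK| = 26.70 ✓; ∠(HK, KQ) = 90.00° ✓; |KQ| = 18.10 ✓; ∠(KQ, QT) = 90.00° ✓; |QT| = 13.90 ✓; ∠QTM = 91.90° ✓; |TM| = 28.80 ✓; ∠TMC = 126.7° ✓; |MC| = 4.700 ✗.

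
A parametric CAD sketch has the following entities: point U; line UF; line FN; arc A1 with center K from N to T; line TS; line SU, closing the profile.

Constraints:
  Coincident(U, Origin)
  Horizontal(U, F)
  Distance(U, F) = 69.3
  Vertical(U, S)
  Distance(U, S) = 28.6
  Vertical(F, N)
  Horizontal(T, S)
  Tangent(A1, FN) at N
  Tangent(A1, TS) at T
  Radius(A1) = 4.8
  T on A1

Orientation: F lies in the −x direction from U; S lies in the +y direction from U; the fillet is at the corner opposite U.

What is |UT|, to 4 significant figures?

70.56

U is at the origin; UF is horizontal with |UF| = 69.3 and F on the −x side, so F = (-69.30, 0.000). US is vertical with |US| = 28.6 and S on the +y side, so S = (0.000, 28.60). The virtual corner opposite U is at (-69.30, 28.60). The tangent condition forces KN to be normal to FN and A1 meets TS tangentially, so KT is at right angles to TS, with radius 4.8, so the center K sits 4.8 in from both sides at K = (-64.50, 23.80). That places the tangent points at N = (-69.30, 23.80) on FN and T = (-64.50, 28.60) on TS. Then |UT| = |T − U| = 70.56.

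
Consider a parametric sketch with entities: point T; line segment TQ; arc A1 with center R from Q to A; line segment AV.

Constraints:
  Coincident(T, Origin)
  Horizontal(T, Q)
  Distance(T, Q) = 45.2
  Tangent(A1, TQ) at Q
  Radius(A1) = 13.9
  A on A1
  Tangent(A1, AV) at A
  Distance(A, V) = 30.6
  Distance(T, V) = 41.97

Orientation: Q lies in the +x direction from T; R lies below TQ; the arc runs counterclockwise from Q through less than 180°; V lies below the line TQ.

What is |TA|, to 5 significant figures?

33.493

Checks: ∠(RQ, QT) = 90.00° ✓; |RQ| = 13.90 ✓; |RA| = 13.90 ✓; ∠(RA, AV) = 90.00° ✓; |AV| = 30.60 ✓; |TV| = 41.97 ✓.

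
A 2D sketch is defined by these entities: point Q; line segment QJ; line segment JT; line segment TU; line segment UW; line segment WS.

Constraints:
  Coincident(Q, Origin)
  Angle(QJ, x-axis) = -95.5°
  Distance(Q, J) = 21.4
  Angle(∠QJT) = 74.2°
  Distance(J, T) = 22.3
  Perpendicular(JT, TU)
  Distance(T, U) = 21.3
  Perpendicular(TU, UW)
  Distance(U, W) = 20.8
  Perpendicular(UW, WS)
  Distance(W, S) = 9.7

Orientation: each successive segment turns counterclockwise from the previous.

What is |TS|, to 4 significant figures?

23.82

Q is at the origin; QJ runs at -95.5° with length 21.4, so J = (-2.051, -21.30). ∠QJT = 74.2° gives JT at 10.30° from the x-axis; with |JT| = 22.3, T = (19.89, -17.31). JT is perpendicular to TU, so TU runs at 100.3°; with |TU| = 21.3, U = (16.08, 3.643). The perpendicularity gives UW at right angles to TU, so UW runs at -169.7°; with |UW| = 20.8, W = (-4.384, -0.07652). UW ⟂ WS, so WS runs at -79.70°; with |WS| = 9.7, S = (-2.649, -9.620). Then |TS| = |S − T| = 23.82.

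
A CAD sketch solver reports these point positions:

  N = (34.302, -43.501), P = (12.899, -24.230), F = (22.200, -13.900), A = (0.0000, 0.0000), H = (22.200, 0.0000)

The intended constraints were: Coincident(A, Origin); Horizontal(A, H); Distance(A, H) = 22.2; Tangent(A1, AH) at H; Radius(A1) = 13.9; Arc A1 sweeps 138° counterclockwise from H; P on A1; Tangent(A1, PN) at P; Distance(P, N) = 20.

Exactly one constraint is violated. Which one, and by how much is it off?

Distance(P, N) = 20 — off by 8.80.

A = (0.00, 0.00) ✓; A.y = 0.00, H.y = 0.00 ✓; |AH| = 22.20 ✓; ∠(FH, HA) = 90.00° ✓; |FH| = 13.90 ✓; bearing(F→P) − bearing(F→H) = 138.0° ✓; |FP| = 13.90 ✓; ∠(FP, PN) = 90.00° ✓; |PN| = 28.80 ✗.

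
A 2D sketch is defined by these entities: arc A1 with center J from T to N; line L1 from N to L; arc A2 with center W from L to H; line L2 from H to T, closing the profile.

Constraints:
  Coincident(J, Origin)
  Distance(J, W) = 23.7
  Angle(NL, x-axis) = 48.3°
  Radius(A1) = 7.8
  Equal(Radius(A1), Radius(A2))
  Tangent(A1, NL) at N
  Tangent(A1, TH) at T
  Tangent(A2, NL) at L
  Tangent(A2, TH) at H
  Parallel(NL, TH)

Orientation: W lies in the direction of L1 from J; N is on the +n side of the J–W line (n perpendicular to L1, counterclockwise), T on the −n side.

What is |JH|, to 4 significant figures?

24.95

Tangency of A1 to both parallel lines with radius 7.8 puts N and T at J ± 7.8·n: N = (-5.824, 5.189), T = (5.824, -5.189). Equal radii place L and H the same way about W: L = W + 7.8·n = (9.942, 22.88), H = W − 7.8·n = (21.59, 12.51). Then |JH| = |H − J| = 24.95.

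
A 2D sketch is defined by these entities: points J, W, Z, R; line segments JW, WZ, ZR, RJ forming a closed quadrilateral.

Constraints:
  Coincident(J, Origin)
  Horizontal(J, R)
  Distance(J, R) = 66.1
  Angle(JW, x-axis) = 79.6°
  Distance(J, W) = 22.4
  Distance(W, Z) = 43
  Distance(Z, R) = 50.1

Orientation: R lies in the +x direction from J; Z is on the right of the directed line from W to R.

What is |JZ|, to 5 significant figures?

26.553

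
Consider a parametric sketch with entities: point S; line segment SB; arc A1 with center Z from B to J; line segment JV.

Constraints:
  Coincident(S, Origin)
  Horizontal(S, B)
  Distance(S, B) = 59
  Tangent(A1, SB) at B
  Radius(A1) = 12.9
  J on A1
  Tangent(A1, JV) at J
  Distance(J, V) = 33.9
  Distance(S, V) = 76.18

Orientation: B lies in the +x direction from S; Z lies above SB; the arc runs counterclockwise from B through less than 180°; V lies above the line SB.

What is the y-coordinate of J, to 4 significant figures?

17.75

Checks: |ZJ| = 12.90 ✓; ∠(ZJ, JV) = 90.00° ✓; |JV| = 33.90 ✓; |SV| = 76.18 ✓.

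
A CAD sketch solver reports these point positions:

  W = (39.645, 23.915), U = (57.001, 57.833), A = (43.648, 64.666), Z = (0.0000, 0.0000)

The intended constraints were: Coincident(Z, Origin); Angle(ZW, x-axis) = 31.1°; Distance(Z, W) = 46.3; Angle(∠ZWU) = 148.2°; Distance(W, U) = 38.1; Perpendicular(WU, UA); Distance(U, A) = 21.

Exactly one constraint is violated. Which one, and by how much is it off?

Distance(U, A) = 21 — off by 6.00.

Z = (0.00, 0.00) ✓; ZW at 31.10° ✓; |ZW| = 46.30 ✓; ∠ZWU = 148.2° ✓; |WU| = 38.10 ✓; ∠(WU, UA) = 90.00° ✓; |UA| = 15.00 ✗.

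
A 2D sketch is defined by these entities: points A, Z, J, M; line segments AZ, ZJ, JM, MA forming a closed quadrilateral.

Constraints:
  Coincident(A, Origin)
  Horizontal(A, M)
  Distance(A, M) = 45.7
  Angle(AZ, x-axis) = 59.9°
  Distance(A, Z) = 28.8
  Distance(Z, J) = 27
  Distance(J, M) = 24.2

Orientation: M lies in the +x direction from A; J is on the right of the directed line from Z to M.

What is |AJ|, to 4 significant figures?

21.56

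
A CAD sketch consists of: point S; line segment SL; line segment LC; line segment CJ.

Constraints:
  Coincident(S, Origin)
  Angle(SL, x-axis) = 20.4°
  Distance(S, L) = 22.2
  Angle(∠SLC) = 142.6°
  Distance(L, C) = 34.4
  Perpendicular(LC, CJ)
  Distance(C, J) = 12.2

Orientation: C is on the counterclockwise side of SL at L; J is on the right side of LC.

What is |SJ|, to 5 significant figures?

58.029

S is at the origin; SL runs at 20.4° with length 22.2, so L = 22.2·(cos 20.4°, sin 20.4°) = (20.808, 7.7383). ∠SLC = 142.6°, so LC runs at 20.4° + (180° − 142.6°) = 57.800° from the x-axis; with |LC| = 34.4, C = L + 34.4·(cos 57.800°, sin 57.800°) = (39.139, 36.847). LC ⟂ CJ; with |CJ| = 12.2 on the right of LC, J = C + 12.2·(0.84619, -0.53288) = (49.462, 30.346). Then |SJ| = |J − S| = 58.029.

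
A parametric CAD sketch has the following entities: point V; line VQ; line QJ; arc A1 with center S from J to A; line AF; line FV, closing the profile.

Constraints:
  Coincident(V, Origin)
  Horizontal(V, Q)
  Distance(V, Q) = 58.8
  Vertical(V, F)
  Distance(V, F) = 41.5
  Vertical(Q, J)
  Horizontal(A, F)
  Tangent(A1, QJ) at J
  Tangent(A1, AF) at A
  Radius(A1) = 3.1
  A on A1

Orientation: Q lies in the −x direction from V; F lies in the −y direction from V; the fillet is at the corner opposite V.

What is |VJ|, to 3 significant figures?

70.2

The virtual corner opposite V is at (-58.8, -41.5). Tangency of A1 to QJ means the radius SJ is perpendicular to QJ and A1 meets AF tangentially, so SA is at right angles to AF, with radius 3.1, so the center S sits 3.1 in from both sides at S = (-55.7, -38.4). That places the tangent points at J = (-58.8, -38.4) on QJ and A = (-55.7, -41.5) on AF. Then |VJ| = |J − V| = 70.2.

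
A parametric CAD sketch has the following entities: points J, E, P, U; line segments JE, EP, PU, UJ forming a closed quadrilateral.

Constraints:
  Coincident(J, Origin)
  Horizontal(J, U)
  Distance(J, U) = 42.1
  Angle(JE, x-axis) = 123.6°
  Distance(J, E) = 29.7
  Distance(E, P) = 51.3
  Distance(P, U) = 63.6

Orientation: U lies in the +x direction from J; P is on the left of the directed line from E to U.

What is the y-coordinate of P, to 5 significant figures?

59.952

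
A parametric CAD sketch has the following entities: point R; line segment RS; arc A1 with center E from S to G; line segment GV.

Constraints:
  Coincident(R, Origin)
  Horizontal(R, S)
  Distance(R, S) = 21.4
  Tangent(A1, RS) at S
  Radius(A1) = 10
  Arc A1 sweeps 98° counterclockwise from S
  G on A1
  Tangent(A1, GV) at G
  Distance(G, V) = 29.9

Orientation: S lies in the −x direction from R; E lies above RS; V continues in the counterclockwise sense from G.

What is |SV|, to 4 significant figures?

41.40

R is at the origin; R and S share the same y with |RS| = 21.4 and S on the −x side, so S = (-21.40, 0.000). A1 meets RS tangentially, so ES is at right angles to RS, so E = S + (0, 10) = (-21.40, 10.00). On A1, S sits at bearing -90° from E; a 98° counterclockwise sweep puts G at bearing 8°, so G = E + 10.0·(cos 8°, sin 8°) = (-11.50, 11.39). Tangency of A1 to GV means the radius EG is perpendicular to GV, so GV runs along (−sin 8°, cos 8°); with |GV| = 29.9, V = (-15.66, 41.00). Then |SV| = |V − S| = 41.40.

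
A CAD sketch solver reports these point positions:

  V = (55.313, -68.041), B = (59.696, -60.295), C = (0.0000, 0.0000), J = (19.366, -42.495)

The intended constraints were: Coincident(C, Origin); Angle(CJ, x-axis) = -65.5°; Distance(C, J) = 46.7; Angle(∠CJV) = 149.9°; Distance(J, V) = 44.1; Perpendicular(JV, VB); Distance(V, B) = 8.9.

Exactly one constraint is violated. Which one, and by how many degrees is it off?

Perpendicular(JV, VB) — off by 5.90°.

C = (0.00, 0.00) ✓; CJ at -65.50° ✓; |CJ| = 46.70 ✓; ∠CJV = 149.9° ✓; |JV| = 44.10 ✓; ∠(JV, VB) = 95.90° ✗; |VB| = 8.900 ✓.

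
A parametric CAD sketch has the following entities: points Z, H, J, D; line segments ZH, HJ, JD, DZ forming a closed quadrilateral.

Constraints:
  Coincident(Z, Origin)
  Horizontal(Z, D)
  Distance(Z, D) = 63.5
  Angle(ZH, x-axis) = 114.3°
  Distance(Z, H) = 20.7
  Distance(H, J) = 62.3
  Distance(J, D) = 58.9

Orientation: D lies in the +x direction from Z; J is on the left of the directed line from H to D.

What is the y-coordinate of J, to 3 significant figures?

54.9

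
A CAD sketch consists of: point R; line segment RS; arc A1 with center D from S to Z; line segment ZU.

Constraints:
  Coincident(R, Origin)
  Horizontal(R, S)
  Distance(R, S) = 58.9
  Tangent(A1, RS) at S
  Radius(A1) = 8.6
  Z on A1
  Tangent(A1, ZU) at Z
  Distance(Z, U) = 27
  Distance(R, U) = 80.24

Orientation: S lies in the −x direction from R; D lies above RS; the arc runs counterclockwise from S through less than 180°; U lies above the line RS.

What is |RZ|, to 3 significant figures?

55.2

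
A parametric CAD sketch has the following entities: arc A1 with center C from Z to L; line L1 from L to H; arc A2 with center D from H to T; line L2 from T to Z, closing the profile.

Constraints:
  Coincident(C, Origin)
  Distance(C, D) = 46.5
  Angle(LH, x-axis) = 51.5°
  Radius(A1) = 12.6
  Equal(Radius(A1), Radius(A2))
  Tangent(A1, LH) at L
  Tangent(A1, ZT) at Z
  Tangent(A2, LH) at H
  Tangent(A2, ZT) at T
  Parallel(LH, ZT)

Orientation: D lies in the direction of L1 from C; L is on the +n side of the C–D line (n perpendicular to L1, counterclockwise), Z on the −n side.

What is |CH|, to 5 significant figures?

48.177

Tangency of A1 to both parallel lines with radius 12.6 puts L and Z at C ± 12.6·n: L = (-9.8609, 7.8437), Z = (9.8609, -7.8437). Equal radii place H and T the same way about D: H = D + 12.6·n = (19.086, 44.235), T = D − 12.6·n = (38.808, 28.548). Then |CH| = |H − C| = 48.177.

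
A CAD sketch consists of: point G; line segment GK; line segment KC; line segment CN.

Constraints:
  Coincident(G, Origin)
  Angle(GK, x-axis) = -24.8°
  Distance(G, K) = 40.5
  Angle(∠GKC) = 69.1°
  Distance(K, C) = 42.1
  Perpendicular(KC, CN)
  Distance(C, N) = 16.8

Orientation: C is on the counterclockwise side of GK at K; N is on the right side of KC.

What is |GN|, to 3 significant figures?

61.2

∠GKC = 69.1°, so KC runs at -24.8° + (180° − 69.1°) = 86.1° from the x-axis; with |KC| = 42.1, C = K + 42.1·(cos 86.1°, sin 86.1°) = (39.6, 25.0). The perpendicularity gives CN at right angles to KC; with |CN| = 16.8 on the right of KC, N = C + 16.8·(0.998, -0.0680) = (56.4, 23.9). Then |GN| = |N − G| = 61.2.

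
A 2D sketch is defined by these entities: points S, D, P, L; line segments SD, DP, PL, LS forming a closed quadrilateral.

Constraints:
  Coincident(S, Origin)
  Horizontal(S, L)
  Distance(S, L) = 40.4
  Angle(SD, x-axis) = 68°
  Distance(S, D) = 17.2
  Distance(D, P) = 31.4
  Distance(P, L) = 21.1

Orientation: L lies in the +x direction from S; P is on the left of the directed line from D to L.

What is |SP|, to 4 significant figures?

42.88

Checks: |DP| = 31.40 ✓; |PL| = 21.10 ✓.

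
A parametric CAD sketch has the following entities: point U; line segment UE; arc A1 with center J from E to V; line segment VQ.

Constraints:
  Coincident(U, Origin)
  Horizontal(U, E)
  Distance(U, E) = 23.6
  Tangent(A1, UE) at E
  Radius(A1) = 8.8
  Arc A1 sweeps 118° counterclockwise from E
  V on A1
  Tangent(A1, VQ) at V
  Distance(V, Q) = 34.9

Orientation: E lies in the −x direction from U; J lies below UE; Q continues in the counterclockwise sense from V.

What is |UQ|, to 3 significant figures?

46.2

On A1, E sits at bearing 90° from J; a 118° counterclockwise sweep puts V at bearing 208°, so V = J + 8.8·(cos 208°, sin 208°) = (-31.4, -12.9). The tangent condition forces JV to be normal to VQ, so VQ runs along (−sin 208°, cos 208°); with |VQ| = 34.9, Q = (-15.0, -43.7). Then |UQ| = |Q − U| = 46.2.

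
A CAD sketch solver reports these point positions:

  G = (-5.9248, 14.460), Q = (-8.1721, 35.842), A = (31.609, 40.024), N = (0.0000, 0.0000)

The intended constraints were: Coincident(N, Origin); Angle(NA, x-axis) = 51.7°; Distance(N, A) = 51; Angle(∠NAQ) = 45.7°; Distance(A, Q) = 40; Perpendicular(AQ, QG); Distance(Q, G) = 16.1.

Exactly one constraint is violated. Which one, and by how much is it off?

Distance(Q, G) = 16.1 — off by 5.40.

N = (0.00, 0.00) ✓; NA at 51.70° ✓; |NA| = 51.00 ✓; ∠NAQ = 45.70° ✓; |AQ| = 40.00 ✓; ∠(AQ, QG) = 90.00° ✓; |QG| = 21.50 ✗.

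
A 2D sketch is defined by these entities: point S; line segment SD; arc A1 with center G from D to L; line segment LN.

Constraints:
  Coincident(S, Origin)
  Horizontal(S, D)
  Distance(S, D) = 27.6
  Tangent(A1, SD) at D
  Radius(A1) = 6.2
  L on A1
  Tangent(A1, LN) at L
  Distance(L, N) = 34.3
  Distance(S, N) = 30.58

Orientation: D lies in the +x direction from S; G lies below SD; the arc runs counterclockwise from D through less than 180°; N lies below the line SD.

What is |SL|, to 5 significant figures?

22.708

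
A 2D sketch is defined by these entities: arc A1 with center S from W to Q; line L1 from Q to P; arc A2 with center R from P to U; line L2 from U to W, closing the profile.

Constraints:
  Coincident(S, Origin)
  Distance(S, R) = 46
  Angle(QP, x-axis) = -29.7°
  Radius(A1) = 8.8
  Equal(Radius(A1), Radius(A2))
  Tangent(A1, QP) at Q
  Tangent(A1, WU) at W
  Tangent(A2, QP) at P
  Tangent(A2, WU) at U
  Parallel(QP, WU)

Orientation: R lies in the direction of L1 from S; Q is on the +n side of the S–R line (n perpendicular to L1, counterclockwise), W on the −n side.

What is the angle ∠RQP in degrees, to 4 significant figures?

10.83°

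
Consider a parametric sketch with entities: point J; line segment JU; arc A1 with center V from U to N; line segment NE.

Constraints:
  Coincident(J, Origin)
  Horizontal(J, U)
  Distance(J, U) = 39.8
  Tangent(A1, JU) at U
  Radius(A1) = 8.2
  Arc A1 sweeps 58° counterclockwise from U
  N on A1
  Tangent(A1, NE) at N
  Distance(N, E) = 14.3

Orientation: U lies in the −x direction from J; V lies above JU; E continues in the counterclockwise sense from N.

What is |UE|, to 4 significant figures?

21.60

J is at the origin; J and U share the same y with |JU| = 39.8 and U on the −x side, so U = (-39.80, 0.000). Tangency of A1 to JU means the radius VU is perpendicular to JU, so V = U + (0, 8.2) = (-39.80, 8.200). On A1, U sits at bearing -90° from V; a 58° counterclockwise sweep puts N at bearing -32°, so N = V + 8.2·(cos -32°, sin -32°) = (-32.85, 3.855). A1 meets NE tangentially, so VN is at right angles to NE, so NE runs along (−sin -32°, cos -32°); with |NE| = 14.3, E = (-25.27, 15.98). Then |UE| = |E − U| = 21.60.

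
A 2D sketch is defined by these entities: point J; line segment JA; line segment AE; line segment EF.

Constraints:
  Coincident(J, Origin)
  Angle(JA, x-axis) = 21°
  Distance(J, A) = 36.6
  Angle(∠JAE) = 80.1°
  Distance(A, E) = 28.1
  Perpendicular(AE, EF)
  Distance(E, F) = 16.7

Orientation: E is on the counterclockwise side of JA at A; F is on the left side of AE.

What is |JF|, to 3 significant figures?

29.2

J is at the origin; JA runs at 21.0° with length 36.6, so A = 36.6·(cos 21.0°, sin 21.0°) = (34.2, 13.1). ∠JAE = 80.1°, so AE runs at 21.0° + (180° − 80.1°) = 121° from the x-axis; with |AE| = 28.1, E = A + 28.1·(cos 121°, sin 121°) = (19.7, 37.2). The perpendicularity gives EF at right angles to AE; with |EF| = 16.7 on the left of AE, F = E + 16.7·(-0.858, -0.514) = (5.41, 28.7). Then |JF| = |F − J| = 29.2.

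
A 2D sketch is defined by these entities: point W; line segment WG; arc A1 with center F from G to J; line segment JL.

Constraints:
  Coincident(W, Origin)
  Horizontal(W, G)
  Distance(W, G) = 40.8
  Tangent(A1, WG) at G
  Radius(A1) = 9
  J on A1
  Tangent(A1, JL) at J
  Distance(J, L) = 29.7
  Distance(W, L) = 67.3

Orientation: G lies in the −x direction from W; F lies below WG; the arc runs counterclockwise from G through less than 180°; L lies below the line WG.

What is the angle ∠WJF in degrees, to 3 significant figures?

22.9°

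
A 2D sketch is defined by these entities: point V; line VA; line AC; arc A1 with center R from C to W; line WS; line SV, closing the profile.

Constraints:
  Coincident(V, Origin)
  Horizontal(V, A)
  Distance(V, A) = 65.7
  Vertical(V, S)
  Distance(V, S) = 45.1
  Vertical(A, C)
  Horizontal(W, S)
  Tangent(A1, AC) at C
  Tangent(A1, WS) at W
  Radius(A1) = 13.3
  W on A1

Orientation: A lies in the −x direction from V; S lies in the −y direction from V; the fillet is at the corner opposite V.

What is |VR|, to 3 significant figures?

61.3

V is at the origin; V and A share the same y with |VA| = 65.7 and A on the −x side, so A = (-65.7, 0.00). VS is vertical with |VS| = 45.1 and S on the −y side, so S = (0.00, -45.1). The virtual corner opposite V is at (-65.7, -45.1). Since A1 is tangent to AC there, RC ⟂ AC and A1 meets WS tangentially, so RW is at right angles to WS, with radius 13.3, so the center R sits 13.3 in from both sides at R = (-52.4, -31.8). Then |VR| = |R − V| = 61.3.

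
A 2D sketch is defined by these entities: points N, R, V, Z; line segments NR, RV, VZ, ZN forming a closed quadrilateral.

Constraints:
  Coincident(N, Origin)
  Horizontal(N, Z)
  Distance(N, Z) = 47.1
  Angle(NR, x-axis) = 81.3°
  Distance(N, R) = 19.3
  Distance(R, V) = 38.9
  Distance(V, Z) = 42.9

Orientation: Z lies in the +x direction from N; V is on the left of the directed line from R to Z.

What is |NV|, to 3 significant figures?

54.0

N is at the origin; N and Z share the same y with |NZ| = 47.1 and Z in +x, so Z = (47.1, 0). NR runs at 81.3° with |NR| = 19.3, so R = (2.92, 19.1). V is determined by |RV| = 38.9 and |VZ| = 42.9 together: it lies at the intersection of circle(R, 38.9) and circle(Z, 42.9). With |RZ| = 48.1, the foot of the radical line on RZ is 20.7 from R and the perpendicular offset is √(38.9² − 20.7²) = 33.0. Taking the left-of-RZ solution: V = (35.0, 41.1).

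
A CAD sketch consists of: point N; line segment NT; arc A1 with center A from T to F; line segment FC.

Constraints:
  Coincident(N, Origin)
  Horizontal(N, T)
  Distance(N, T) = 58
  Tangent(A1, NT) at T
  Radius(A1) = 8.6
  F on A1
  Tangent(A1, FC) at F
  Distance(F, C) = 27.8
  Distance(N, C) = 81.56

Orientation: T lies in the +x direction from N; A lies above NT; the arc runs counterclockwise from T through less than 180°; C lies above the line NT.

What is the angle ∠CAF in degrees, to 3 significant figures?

72.8°

N is at the origin; NT is horizontal with |NT| = 58.0 and T on the +x side, so T = (58.0, 0.00). The tangent condition forces AT to be normal to NT, so A = T + (0, 8.6) = (58.0, 8.60). Since AF ⟂ FC (tangency), |AC| = √(8.6² + 27.8²) = 29.1 regardless of where F sits on A1. So C lies on both circle(N, 81.56) and circle(A, 29.1); the above-NT intersection is C = (74.9, 32.3). F is the foot of the tangent from C: F = (66.2, 5.90).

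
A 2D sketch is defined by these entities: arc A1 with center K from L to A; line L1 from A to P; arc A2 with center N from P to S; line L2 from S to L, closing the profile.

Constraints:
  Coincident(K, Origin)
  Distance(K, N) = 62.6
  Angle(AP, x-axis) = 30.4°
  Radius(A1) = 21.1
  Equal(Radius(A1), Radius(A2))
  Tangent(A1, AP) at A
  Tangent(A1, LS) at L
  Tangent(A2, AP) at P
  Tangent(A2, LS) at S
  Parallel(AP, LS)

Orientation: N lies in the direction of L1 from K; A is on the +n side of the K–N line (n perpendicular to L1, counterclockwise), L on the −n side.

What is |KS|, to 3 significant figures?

66.1

The slot axis is L1's direction at 30.4°, so u = (cos 30.4°, sin 30.4°) = (0.863, 0.506) and n = (−sin 30.4°, cos 30.4°) = (-0.506, 0.863). K is at the origin and N lies 62.6 along u from K, so N = 62.6·u = (54.0, 31.7). Tangency of A1 to both parallel lines with radius 21.1 puts A and L at K ± 21.1·n: A = (-10.7, 18.2), L = (10.7, -18.2). Equal radii place P and S the same way about N: P = N + 21.1·n = (43.3, 49.9), S = N − 21.1·n = (64.7, 13.5). Then |KS| = |S − K| = 66.1.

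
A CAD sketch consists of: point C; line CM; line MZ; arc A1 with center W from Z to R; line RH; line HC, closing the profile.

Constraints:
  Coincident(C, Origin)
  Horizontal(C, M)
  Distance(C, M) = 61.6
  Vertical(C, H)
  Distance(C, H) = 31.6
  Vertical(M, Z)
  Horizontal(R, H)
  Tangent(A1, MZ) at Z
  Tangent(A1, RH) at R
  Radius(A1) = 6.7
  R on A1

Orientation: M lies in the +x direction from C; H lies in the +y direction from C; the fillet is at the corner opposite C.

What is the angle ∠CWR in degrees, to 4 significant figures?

114.4°

C is at the origin; CM is horizontal with |CM| = 61.6 and M on the +x side, so M = (61.60, 0.000). C and H share the same x with |CH| = 31.6 and H on the +y side, so H = (0.000, 31.60). The virtual corner opposite C is at (61.60, 31.60). The tangent condition forces WZ to be normal to MZ and tangency of A1 to RH means the radius WR is perpendicular to RH, with radius 6.7, so the center W sits 6.7 in from both sides at W = (54.90, 24.90). That places the tangent points at Z = (61.60, 24.90) on MZ and R = (54.90, 31.60) on RH. Then cos ∠CWR = WC·WR / (|WC||WR|), giving 114.4°.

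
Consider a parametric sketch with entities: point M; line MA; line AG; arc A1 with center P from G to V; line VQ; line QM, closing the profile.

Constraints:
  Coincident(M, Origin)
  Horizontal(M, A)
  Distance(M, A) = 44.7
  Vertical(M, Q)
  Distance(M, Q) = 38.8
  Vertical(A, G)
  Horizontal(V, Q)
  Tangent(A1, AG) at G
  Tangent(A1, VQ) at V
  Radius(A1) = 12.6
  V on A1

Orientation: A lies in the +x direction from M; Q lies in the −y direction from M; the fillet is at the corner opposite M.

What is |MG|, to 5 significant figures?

51.812

M is at the origin; MA is horizontal with |MA| = 44.7 and A on the +x side, so A = (44.700, 0.0000). MQ is vertical with |MQ| = 38.8 and Q on the −y side, so Q = (0.0000, -38.800). The virtual corner opposite M is at (44.700, -38.800). Since A1 is tangent to AG there, PG ⟂ AG and tangency of A1 to VQ means the radius PV is perpendicular to VQ, with radius 12.6, so the center P sits 12.6 in from both sides at P = (32.100, -26.200). That places the tangent points at G = (44.700, -26.200) on AG and V = (32.100, -38.800) on VQ. Then |MG| = |G − M| = 51.812.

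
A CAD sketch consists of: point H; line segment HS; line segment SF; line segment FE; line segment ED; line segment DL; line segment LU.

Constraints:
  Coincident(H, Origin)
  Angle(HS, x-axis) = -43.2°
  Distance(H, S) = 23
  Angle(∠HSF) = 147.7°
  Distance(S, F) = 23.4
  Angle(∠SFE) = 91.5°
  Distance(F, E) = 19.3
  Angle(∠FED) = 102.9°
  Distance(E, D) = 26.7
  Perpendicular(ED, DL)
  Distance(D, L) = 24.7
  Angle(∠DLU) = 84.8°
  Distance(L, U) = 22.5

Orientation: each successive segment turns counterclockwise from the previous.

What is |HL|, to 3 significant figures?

15.3

∠FED = 102.9° gives ED at 155° from the x-axis; with |ED| = 26.7, D = (19.7, 10.1). ED is perpendicular to DL, so DL runs at -115°; with |DL| = 24.7, L = (9.19, -12.2). Then |HL| = |L − H| = 15.3.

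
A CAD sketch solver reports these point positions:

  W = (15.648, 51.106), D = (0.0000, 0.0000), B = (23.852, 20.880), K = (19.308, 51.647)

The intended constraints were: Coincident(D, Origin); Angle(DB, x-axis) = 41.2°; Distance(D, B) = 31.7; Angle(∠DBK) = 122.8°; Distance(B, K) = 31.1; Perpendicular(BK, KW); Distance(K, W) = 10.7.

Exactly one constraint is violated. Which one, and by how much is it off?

Distance(K, W) = 10.7 — off by 7.00.

D = (0.00, 0.00) ✓; DB at 41.20° ✓; |DB| = 31.70 ✓; ∠DBK = 122.8° ✓; |BK| = 31.10 ✓; ∠(BK, KW) = 90.01° ✓; |KW| = 3.700 ✗.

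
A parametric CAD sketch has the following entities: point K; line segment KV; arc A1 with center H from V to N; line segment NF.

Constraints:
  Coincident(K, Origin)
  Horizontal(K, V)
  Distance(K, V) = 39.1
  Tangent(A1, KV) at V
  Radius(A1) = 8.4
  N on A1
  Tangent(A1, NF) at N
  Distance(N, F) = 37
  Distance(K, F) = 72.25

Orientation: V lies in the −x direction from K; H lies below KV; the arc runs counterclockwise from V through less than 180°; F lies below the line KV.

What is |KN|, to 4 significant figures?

47.25

Checks: |HN| = 8.400 ✓; ∠(HN, NF) = 90.00° ✓; |NF| = 37.00 ✓; |KF| = 72.25 ✓.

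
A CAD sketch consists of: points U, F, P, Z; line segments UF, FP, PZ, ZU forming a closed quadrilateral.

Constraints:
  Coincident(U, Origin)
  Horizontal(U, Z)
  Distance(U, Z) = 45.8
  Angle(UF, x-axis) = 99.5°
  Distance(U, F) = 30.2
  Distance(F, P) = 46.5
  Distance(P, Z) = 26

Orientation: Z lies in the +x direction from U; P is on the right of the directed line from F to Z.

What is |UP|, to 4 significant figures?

22.94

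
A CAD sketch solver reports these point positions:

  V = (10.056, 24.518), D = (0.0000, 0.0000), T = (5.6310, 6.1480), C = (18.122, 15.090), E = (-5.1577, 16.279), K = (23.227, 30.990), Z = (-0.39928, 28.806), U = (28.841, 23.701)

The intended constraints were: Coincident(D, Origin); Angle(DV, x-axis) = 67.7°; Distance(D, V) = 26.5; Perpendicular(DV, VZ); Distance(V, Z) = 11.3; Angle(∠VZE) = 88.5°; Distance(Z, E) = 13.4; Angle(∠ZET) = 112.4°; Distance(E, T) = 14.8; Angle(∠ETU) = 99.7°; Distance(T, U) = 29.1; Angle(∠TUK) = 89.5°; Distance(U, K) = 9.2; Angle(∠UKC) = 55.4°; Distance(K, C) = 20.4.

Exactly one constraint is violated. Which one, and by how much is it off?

Distance(K, C) = 20.4 — off by 3.70.

D = (0.00, 0.00) ✓; DV at 67.70° ✓; |DV| = 26.50 ✓; ∠(DV, VZ) = 90.00° ✓; |VZ| = 11.30 ✓; ∠VZE = 88.50° ✓; |ZE| = 13.40 ✓; ∠ZET = 112.4° ✓; |ET| = 14.80 ✓; ∠ETU = 99.70° ✓; |TU| = 29.10 ✓; ∠TUK = 89.50° ✓; |UK| = 9.200 ✓; ∠UKC = 55.40° ✓; |KC| = 16.70 ✗.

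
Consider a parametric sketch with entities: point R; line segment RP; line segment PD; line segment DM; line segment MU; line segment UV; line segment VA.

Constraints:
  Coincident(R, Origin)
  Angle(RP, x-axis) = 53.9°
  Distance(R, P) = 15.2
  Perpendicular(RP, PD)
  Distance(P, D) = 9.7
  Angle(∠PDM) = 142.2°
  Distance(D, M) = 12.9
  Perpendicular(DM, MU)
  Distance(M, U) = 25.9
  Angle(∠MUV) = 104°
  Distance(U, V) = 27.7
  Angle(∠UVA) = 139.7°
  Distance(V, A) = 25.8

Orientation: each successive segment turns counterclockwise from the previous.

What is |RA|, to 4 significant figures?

38.89

R is at the origin; RP runs at 53.9° with length 15.2, so P = (8.956, 12.28). RP is perpendicular to PD, so PD runs at 143.9°; with |PD| = 9.7, D = (1.118, 18.00). ∠PDM = 142.2° gives DM at -178.3° from the x-axis; with |DM| = 12.9, M = (-11.78, 17.61). DM is perpendicular to MU, so MU runs at -88.30°; with |MU| = 25.9, U = (-11.01, -8.275). ∠MUV = 104.0° gives UV at -12.30° from the x-axis; with |UV| = 27.7, V = (16.06, -14.18). ∠UVA = 139.7° gives VA at 28.00° from the x-axis; with |VA| = 25.8, A = (38.84, -2.063). Then |RA| = |A − R| = 38.89.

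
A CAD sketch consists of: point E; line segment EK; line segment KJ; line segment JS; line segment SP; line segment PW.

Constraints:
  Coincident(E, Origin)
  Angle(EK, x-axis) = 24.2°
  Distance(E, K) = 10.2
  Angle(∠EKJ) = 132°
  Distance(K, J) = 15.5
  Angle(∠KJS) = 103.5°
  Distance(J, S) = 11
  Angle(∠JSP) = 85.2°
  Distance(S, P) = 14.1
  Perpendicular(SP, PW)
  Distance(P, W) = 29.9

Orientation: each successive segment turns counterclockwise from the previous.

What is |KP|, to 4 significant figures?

13.48

∠KJS = 103.5° gives JS at 148.7° from the x-axis; with |JS| = 11.0, S = (4.643, 24.65). ∠JSP = 85.2° gives SP at -116.5° from the x-axis; with |SP| = 14.1, P = (-1.649, 12.04). Then |KP| = |P − K| = 13.48.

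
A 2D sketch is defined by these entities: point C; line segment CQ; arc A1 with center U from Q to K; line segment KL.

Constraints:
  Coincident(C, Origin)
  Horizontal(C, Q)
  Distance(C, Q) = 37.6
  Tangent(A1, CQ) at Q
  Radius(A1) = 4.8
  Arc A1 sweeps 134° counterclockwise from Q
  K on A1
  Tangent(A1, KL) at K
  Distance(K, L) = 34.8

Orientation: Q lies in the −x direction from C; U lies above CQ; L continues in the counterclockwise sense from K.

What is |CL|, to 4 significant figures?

67.09

C is at the origin; CQ is horizontal with |CQ| = 37.6 and Q on the −x side, so Q = (-37.60, 0.000). Tangency of A1 to CQ means the radius UQ is perpendicular to CQ, so U = Q + (0, 4.8) = (-37.60, 4.800). On A1, Q sits at bearing -90° from U; a 134° counterclockwise sweep puts K at bearing 44°, so K = U + 4.8·(cos 44°, sin 44°) = (-34.15, 8.134). Since A1 is tangent to KL there, UK ⟂ KL, so KL runs along (−sin 44°, cos 44°); with |KL| = 34.8, L = (-58.32, 33.17). Then |CL| = |L − C| = 67.09.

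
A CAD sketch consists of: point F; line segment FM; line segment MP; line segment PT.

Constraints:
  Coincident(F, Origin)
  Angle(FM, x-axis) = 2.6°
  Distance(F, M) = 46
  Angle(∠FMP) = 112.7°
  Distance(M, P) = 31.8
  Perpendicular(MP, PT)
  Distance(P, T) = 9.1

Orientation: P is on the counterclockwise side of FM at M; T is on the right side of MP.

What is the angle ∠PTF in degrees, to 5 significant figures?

43.875°

F is at the origin; FM runs at 2.6° with length 46.0, so M = 46.0·(cos 2.6°, sin 2.6°) = (45.953, 2.0867). ∠FMP = 112.7°, so MP runs at 2.6° + (180° − 112.7°) = 69.900° from the x-axis; with |MP| = 31.8, P = M + 31.8·(cos 69.900°, sin 69.900°) = (56.881, 31.950). MP ⟂ PT; with |PT| = 9.1 on the right of MP, T = P + 9.1·(0.93909, -0.34366) = (65.427, 28.823). Then cos ∠PTF = TP·TF / (|TP||TF|), giving 43.875°.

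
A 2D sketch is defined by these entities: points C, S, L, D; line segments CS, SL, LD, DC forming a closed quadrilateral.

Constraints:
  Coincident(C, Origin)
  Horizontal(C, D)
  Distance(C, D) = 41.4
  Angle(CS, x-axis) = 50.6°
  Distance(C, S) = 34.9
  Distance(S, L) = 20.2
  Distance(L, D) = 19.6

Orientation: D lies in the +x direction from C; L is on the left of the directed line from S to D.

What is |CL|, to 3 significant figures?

45.4

C is at the origin; C and D share the same y with |CD| = 41.4 and D in +x, so D = (41.4, 0). CS runs at 50.6° with |CS| = 34.9, so S = (22.2, 27.0). L is determined by |SL| = 20.2 and |LD| = 19.6 together: it lies at the intersection of circle(S, 20.2) and circle(D, 19.6). With |SD| = 33.1, the foot of the radical line on SD is 16.9 from S and the perpendicular offset is √(20.2² − 16.9²) = 11.0. Taking the left-of-SD solution: L = (41.0, 19.6).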